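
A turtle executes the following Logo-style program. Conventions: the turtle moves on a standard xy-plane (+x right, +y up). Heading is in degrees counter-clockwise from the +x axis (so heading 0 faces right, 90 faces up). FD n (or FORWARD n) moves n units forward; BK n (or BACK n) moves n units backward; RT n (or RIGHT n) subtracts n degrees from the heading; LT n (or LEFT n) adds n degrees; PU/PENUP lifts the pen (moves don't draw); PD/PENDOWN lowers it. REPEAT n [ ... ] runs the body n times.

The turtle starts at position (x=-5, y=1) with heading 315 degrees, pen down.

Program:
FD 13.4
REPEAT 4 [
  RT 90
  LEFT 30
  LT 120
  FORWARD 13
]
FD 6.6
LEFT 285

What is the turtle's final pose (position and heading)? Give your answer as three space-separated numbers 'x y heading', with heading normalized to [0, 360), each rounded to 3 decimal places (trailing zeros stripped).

Executing turtle program step by step:
Start: pos=(-5,1), heading=315, pen down
FD 13.4: (-5,1) -> (4.475,-8.475) [heading=315, draw]
REPEAT 4 [
  -- iteration 1/4 --
  RT 90: heading 315 -> 225
  LT 30: heading 225 -> 255
  LT 120: heading 255 -> 15
  FD 13: (4.475,-8.475) -> (17.032,-5.111) [heading=15, draw]
  -- iteration 2/4 --
  RT 90: heading 15 -> 285
  LT 30: heading 285 -> 315
  LT 120: heading 315 -> 75
  FD 13: (17.032,-5.111) -> (20.397,7.446) [heading=75, draw]
  -- iteration 3/4 --
  RT 90: heading 75 -> 345
  LT 30: heading 345 -> 15
  LT 120: heading 15 -> 135
  FD 13: (20.397,7.446) -> (11.205,16.639) [heading=135, draw]
  -- iteration 4/4 --
  RT 90: heading 135 -> 45
  LT 30: heading 45 -> 75
  LT 120: heading 75 -> 195
  FD 13: (11.205,16.639) -> (-1.353,13.274) [heading=195, draw]
]
FD 6.6: (-1.353,13.274) -> (-7.728,11.566) [heading=195, draw]
LT 285: heading 195 -> 120
Final: pos=(-7.728,11.566), heading=120, 6 segment(s) drawn

Answer: -7.728 11.566 120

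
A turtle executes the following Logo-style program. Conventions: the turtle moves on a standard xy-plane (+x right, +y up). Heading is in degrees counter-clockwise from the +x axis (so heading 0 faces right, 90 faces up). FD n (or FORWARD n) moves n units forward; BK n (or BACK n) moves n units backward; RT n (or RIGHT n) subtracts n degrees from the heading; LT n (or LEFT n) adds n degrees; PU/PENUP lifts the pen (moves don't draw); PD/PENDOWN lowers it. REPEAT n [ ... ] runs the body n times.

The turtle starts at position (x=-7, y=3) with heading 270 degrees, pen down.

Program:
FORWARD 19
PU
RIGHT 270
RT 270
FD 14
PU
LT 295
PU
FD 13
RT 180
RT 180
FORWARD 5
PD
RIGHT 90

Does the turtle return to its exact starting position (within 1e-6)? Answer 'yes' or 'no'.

Answer: no

Derivation:
Executing turtle program step by step:
Start: pos=(-7,3), heading=270, pen down
FD 19: (-7,3) -> (-7,-16) [heading=270, draw]
PU: pen up
RT 270: heading 270 -> 0
RT 270: heading 0 -> 90
FD 14: (-7,-16) -> (-7,-2) [heading=90, move]
PU: pen up
LT 295: heading 90 -> 25
PU: pen up
FD 13: (-7,-2) -> (4.782,3.494) [heading=25, move]
RT 180: heading 25 -> 205
RT 180: heading 205 -> 25
FD 5: (4.782,3.494) -> (9.314,5.607) [heading=25, move]
PD: pen down
RT 90: heading 25 -> 295
Final: pos=(9.314,5.607), heading=295, 1 segment(s) drawn

Start position: (-7, 3)
Final position: (9.314, 5.607)
Distance = 16.521; >= 1e-6 -> NOT closed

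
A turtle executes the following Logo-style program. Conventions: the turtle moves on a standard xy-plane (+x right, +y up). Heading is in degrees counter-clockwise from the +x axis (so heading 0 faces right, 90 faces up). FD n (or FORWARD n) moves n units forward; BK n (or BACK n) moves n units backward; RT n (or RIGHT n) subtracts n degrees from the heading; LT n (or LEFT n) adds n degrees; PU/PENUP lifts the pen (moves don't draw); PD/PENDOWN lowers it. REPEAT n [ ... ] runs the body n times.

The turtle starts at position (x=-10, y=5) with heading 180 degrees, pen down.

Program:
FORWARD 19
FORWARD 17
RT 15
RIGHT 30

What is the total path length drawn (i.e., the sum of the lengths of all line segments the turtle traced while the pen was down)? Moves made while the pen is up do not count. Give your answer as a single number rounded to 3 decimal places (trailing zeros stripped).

Executing turtle program step by step:
Start: pos=(-10,5), heading=180, pen down
FD 19: (-10,5) -> (-29,5) [heading=180, draw]
FD 17: (-29,5) -> (-46,5) [heading=180, draw]
RT 15: heading 180 -> 165
RT 30: heading 165 -> 135
Final: pos=(-46,5), heading=135, 2 segment(s) drawn

Segment lengths:
  seg 1: (-10,5) -> (-29,5), length = 19
  seg 2: (-29,5) -> (-46,5), length = 17
Total = 36

Answer: 36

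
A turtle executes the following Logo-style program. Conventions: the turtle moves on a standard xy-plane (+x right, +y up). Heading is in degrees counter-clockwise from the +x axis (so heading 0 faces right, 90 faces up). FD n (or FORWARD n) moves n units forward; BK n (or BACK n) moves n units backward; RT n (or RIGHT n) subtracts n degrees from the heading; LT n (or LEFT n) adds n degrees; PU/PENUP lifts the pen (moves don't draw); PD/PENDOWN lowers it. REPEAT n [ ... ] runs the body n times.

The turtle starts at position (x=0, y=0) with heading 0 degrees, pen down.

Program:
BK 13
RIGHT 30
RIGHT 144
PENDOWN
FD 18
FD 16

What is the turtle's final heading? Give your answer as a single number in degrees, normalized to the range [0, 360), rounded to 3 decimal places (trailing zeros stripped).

Executing turtle program step by step:
Start: pos=(0,0), heading=0, pen down
BK 13: (0,0) -> (-13,0) [heading=0, draw]
RT 30: heading 0 -> 330
RT 144: heading 330 -> 186
PD: pen down
FD 18: (-13,0) -> (-30.901,-1.882) [heading=186, draw]
FD 16: (-30.901,-1.882) -> (-46.814,-3.554) [heading=186, draw]
Final: pos=(-46.814,-3.554), heading=186, 3 segment(s) drawn

Answer: 186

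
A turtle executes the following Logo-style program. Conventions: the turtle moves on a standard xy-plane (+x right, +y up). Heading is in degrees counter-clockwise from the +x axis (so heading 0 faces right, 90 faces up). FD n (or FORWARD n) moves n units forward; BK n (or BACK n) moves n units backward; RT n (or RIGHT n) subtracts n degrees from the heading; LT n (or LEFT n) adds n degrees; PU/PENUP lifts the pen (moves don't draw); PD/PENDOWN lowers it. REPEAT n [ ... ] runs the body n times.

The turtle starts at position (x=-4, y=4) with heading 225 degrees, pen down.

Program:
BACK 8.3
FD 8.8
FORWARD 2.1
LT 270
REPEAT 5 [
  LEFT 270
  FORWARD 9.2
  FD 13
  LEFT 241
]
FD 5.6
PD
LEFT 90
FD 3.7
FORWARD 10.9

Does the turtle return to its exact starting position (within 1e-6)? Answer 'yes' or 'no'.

Executing turtle program step by step:
Start: pos=(-4,4), heading=225, pen down
BK 8.3: (-4,4) -> (1.869,9.869) [heading=225, draw]
FD 8.8: (1.869,9.869) -> (-4.354,3.646) [heading=225, draw]
FD 2.1: (-4.354,3.646) -> (-5.838,2.162) [heading=225, draw]
LT 270: heading 225 -> 135
REPEAT 5 [
  -- iteration 1/5 --
  LT 270: heading 135 -> 45
  FD 9.2: (-5.838,2.162) -> (0.667,8.667) [heading=45, draw]
  FD 13: (0.667,8.667) -> (9.859,17.859) [heading=45, draw]
  LT 241: heading 45 -> 286
  -- iteration 2/5 --
  LT 270: heading 286 -> 196
  FD 9.2: (9.859,17.859) -> (1.016,15.323) [heading=196, draw]
  FD 13: (1.016,15.323) -> (-11.481,11.74) [heading=196, draw]
  LT 241: heading 196 -> 77
  -- iteration 3/5 --
  LT 270: heading 77 -> 347
  FD 9.2: (-11.481,11.74) -> (-2.517,9.671) [heading=347, draw]
  FD 13: (-2.517,9.671) -> (10.15,6.746) [heading=347, draw]
  LT 241: heading 347 -> 228
  -- iteration 4/5 --
  LT 270: heading 228 -> 138
  FD 9.2: (10.15,6.746) -> (3.313,12.902) [heading=138, draw]
  FD 13: (3.313,12.902) -> (-6.348,21.601) [heading=138, draw]
  LT 241: heading 138 -> 19
  -- iteration 5/5 --
  LT 270: heading 19 -> 289
  FD 9.2: (-6.348,21.601) -> (-3.352,12.902) [heading=289, draw]
  FD 13: (-3.352,12.902) -> (0.88,0.61) [heading=289, draw]
  LT 241: heading 289 -> 170
]
FD 5.6: (0.88,0.61) -> (-4.635,1.583) [heading=170, draw]
PD: pen down
LT 90: heading 170 -> 260
FD 3.7: (-4.635,1.583) -> (-5.277,-2.061) [heading=260, draw]
FD 10.9: (-5.277,-2.061) -> (-7.17,-12.795) [heading=260, draw]
Final: pos=(-7.17,-12.795), heading=260, 16 segment(s) drawn

Start position: (-4, 4)
Final position: (-7.17, -12.795)
Distance = 17.092; >= 1e-6 -> NOT closed

Answer: no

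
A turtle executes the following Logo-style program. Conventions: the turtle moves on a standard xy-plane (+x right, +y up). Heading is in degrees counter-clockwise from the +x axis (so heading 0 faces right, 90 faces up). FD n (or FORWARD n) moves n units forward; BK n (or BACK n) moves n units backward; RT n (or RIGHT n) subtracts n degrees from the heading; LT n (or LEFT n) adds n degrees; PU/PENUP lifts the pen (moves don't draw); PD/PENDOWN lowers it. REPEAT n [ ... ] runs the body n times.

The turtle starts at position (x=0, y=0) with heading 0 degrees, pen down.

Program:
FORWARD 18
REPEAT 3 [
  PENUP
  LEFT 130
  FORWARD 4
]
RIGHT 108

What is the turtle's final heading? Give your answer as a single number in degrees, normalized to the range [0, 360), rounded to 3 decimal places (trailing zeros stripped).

Answer: 282

Derivation:
Executing turtle program step by step:
Start: pos=(0,0), heading=0, pen down
FD 18: (0,0) -> (18,0) [heading=0, draw]
REPEAT 3 [
  -- iteration 1/3 --
  PU: pen up
  LT 130: heading 0 -> 130
  FD 4: (18,0) -> (15.429,3.064) [heading=130, move]
  -- iteration 2/3 --
  PU: pen up
  LT 130: heading 130 -> 260
  FD 4: (15.429,3.064) -> (14.734,-0.875) [heading=260, move]
  -- iteration 3/3 --
  PU: pen up
  LT 130: heading 260 -> 30
  FD 4: (14.734,-0.875) -> (18.198,1.125) [heading=30, move]
]
RT 108: heading 30 -> 282
Final: pos=(18.198,1.125), heading=282, 1 segment(s) drawn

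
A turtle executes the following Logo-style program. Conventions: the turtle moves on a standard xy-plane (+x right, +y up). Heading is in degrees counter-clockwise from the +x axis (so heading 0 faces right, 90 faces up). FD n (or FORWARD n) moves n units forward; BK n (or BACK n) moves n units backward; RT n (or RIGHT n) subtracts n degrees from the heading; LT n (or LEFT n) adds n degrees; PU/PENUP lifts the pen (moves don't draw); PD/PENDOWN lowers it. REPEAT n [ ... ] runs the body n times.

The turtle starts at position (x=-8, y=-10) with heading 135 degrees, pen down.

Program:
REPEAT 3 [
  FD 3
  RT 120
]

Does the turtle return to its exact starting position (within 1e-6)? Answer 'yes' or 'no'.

Executing turtle program step by step:
Start: pos=(-8,-10), heading=135, pen down
REPEAT 3 [
  -- iteration 1/3 --
  FD 3: (-8,-10) -> (-10.121,-7.879) [heading=135, draw]
  RT 120: heading 135 -> 15
  -- iteration 2/3 --
  FD 3: (-10.121,-7.879) -> (-7.224,-7.102) [heading=15, draw]
  RT 120: heading 15 -> 255
  -- iteration 3/3 --
  FD 3: (-7.224,-7.102) -> (-8,-10) [heading=255, draw]
  RT 120: heading 255 -> 135
]
Final: pos=(-8,-10), heading=135, 3 segment(s) drawn

Start position: (-8, -10)
Final position: (-8, -10)
Distance = 0; < 1e-6 -> CLOSED

Answer: yes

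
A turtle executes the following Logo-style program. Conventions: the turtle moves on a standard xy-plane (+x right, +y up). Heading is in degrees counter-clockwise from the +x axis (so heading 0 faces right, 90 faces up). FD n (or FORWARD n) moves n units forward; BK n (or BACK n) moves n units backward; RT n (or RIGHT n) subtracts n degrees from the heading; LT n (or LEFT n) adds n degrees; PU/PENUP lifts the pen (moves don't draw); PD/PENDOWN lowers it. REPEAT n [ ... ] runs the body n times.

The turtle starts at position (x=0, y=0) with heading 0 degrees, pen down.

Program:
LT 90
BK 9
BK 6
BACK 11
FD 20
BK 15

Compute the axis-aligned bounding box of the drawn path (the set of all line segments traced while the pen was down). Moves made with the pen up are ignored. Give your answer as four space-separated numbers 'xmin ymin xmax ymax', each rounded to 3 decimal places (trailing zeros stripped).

Executing turtle program step by step:
Start: pos=(0,0), heading=0, pen down
LT 90: heading 0 -> 90
BK 9: (0,0) -> (0,-9) [heading=90, draw]
BK 6: (0,-9) -> (0,-15) [heading=90, draw]
BK 11: (0,-15) -> (0,-26) [heading=90, draw]
FD 20: (0,-26) -> (0,-6) [heading=90, draw]
BK 15: (0,-6) -> (0,-21) [heading=90, draw]
Final: pos=(0,-21), heading=90, 5 segment(s) drawn

Segment endpoints: x in {0, 0, 0, 0, 0, 0}, y in {-26, -21, -15, -9, -6, 0}
xmin=0, ymin=-26, xmax=0, ymax=0

Answer: 0 -26 0 0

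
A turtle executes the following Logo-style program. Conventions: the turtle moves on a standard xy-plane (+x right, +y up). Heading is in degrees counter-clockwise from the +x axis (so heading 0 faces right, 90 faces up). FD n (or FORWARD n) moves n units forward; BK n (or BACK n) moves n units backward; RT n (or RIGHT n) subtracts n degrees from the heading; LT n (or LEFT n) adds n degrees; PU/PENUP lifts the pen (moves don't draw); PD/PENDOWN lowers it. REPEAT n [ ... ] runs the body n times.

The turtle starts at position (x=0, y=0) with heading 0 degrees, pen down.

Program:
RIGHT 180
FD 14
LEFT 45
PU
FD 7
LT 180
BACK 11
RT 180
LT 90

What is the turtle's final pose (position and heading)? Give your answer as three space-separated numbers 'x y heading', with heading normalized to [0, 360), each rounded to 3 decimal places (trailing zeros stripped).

Answer: -26.728 -12.728 315

Derivation:
Executing turtle program step by step:
Start: pos=(0,0), heading=0, pen down
RT 180: heading 0 -> 180
FD 14: (0,0) -> (-14,0) [heading=180, draw]
LT 45: heading 180 -> 225
PU: pen up
FD 7: (-14,0) -> (-18.95,-4.95) [heading=225, move]
LT 180: heading 225 -> 45
BK 11: (-18.95,-4.95) -> (-26.728,-12.728) [heading=45, move]
RT 180: heading 45 -> 225
LT 90: heading 225 -> 315
Final: pos=(-26.728,-12.728), heading=315, 1 segment(s) drawn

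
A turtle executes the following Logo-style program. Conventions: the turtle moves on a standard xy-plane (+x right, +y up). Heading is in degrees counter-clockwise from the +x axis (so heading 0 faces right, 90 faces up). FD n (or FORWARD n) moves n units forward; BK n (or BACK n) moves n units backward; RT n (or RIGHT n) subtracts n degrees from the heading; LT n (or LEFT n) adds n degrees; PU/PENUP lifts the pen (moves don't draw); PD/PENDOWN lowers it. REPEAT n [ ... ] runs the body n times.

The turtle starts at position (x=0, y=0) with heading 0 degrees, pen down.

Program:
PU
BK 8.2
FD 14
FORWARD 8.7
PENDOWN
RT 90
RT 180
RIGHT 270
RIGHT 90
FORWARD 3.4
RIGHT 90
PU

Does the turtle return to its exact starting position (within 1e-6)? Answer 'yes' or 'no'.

Executing turtle program step by step:
Start: pos=(0,0), heading=0, pen down
PU: pen up
BK 8.2: (0,0) -> (-8.2,0) [heading=0, move]
FD 14: (-8.2,0) -> (5.8,0) [heading=0, move]
FD 8.7: (5.8,0) -> (14.5,0) [heading=0, move]
PD: pen down
RT 90: heading 0 -> 270
RT 180: heading 270 -> 90
RT 270: heading 90 -> 180
RT 90: heading 180 -> 90
FD 3.4: (14.5,0) -> (14.5,3.4) [heading=90, draw]
RT 90: heading 90 -> 0
PU: pen up
Final: pos=(14.5,3.4), heading=0, 1 segment(s) drawn

Start position: (0, 0)
Final position: (14.5, 3.4)
Distance = 14.893; >= 1e-6 -> NOT closed

Answer: no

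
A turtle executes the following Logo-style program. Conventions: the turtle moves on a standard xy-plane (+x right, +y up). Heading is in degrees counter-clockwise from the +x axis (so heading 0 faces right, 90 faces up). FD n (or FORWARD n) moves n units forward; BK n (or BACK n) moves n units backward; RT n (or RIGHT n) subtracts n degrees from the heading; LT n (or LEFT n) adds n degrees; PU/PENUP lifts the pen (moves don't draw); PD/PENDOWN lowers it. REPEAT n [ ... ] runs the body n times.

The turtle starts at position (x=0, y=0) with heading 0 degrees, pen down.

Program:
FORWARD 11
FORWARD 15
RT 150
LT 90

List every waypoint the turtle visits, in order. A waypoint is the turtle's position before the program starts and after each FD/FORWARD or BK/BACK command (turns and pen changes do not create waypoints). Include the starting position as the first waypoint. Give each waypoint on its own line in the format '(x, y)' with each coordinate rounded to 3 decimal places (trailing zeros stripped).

Executing turtle program step by step:
Start: pos=(0,0), heading=0, pen down
FD 11: (0,0) -> (11,0) [heading=0, draw]
FD 15: (11,0) -> (26,0) [heading=0, draw]
RT 150: heading 0 -> 210
LT 90: heading 210 -> 300
Final: pos=(26,0), heading=300, 2 segment(s) drawn
Waypoints (3 total):
(0, 0)
(11, 0)
(26, 0)

Answer: (0, 0)
(11, 0)
(26, 0)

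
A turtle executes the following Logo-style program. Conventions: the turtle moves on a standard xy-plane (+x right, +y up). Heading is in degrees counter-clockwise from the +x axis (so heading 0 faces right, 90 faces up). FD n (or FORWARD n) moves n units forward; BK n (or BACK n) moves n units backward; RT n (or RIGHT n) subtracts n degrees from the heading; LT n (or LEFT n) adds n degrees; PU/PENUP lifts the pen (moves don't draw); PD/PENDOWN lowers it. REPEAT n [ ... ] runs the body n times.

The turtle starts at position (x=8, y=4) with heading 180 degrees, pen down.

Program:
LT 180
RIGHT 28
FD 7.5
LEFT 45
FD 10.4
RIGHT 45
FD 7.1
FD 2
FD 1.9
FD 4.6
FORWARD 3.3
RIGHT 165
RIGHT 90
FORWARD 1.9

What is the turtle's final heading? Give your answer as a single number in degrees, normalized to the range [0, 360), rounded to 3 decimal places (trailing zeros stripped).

Executing turtle program step by step:
Start: pos=(8,4), heading=180, pen down
LT 180: heading 180 -> 0
RT 28: heading 0 -> 332
FD 7.5: (8,4) -> (14.622,0.479) [heading=332, draw]
LT 45: heading 332 -> 17
FD 10.4: (14.622,0.479) -> (24.568,3.52) [heading=17, draw]
RT 45: heading 17 -> 332
FD 7.1: (24.568,3.52) -> (30.837,0.186) [heading=332, draw]
FD 2: (30.837,0.186) -> (32.602,-0.753) [heading=332, draw]
FD 1.9: (32.602,-0.753) -> (34.28,-1.645) [heading=332, draw]
FD 4.6: (34.28,-1.645) -> (38.342,-3.804) [heading=332, draw]
FD 3.3: (38.342,-3.804) -> (41.255,-5.353) [heading=332, draw]
RT 165: heading 332 -> 167
RT 90: heading 167 -> 77
FD 1.9: (41.255,-5.353) -> (41.683,-3.502) [heading=77, draw]
Final: pos=(41.683,-3.502), heading=77, 8 segment(s) drawn

Answer: 77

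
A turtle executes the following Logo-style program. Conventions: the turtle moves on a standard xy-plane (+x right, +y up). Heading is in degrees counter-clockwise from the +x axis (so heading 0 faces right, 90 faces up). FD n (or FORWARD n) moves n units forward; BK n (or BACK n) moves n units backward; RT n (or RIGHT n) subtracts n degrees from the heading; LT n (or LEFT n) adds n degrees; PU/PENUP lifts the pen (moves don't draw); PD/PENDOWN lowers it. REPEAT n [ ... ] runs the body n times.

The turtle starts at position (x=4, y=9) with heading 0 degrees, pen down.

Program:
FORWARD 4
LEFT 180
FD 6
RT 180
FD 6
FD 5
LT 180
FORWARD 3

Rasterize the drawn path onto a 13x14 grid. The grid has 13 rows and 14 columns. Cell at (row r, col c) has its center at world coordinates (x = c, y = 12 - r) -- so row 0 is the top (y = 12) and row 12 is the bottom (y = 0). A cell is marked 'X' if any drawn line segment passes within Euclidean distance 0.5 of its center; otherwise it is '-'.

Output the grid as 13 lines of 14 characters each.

Segment 0: (4,9) -> (8,9)
Segment 1: (8,9) -> (2,9)
Segment 2: (2,9) -> (8,9)
Segment 3: (8,9) -> (13,9)
Segment 4: (13,9) -> (10,9)

Answer: --------------
--------------
--------------
--XXXXXXXXXXXX
--------------
--------------
--------------
--------------
--------------
--------------
--------------
--------------
--------------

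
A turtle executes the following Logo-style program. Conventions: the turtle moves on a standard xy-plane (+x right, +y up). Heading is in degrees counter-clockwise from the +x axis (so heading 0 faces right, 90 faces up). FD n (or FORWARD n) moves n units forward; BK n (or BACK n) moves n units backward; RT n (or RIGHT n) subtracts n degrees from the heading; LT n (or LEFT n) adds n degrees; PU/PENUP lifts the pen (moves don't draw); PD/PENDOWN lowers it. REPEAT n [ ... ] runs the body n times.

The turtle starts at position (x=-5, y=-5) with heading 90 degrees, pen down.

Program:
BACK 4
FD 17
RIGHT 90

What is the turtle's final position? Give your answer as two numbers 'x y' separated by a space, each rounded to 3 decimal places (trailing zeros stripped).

Answer: -5 8

Derivation:
Executing turtle program step by step:
Start: pos=(-5,-5), heading=90, pen down
BK 4: (-5,-5) -> (-5,-9) [heading=90, draw]
FD 17: (-5,-9) -> (-5,8) [heading=90, draw]
RT 90: heading 90 -> 0
Final: pos=(-5,8), heading=0, 2 segment(s) drawn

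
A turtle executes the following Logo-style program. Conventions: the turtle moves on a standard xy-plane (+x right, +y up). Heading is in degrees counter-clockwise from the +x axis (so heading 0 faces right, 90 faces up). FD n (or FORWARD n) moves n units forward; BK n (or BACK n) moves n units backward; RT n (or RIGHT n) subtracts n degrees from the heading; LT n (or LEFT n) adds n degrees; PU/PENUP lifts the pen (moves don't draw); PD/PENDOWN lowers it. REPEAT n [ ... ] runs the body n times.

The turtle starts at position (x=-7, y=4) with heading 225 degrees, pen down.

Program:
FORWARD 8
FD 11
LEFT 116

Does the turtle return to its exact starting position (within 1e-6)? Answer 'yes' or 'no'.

Answer: no

Derivation:
Executing turtle program step by step:
Start: pos=(-7,4), heading=225, pen down
FD 8: (-7,4) -> (-12.657,-1.657) [heading=225, draw]
FD 11: (-12.657,-1.657) -> (-20.435,-9.435) [heading=225, draw]
LT 116: heading 225 -> 341
Final: pos=(-20.435,-9.435), heading=341, 2 segment(s) drawn

Start position: (-7, 4)
Final position: (-20.435, -9.435)
Distance = 19; >= 1e-6 -> NOT closed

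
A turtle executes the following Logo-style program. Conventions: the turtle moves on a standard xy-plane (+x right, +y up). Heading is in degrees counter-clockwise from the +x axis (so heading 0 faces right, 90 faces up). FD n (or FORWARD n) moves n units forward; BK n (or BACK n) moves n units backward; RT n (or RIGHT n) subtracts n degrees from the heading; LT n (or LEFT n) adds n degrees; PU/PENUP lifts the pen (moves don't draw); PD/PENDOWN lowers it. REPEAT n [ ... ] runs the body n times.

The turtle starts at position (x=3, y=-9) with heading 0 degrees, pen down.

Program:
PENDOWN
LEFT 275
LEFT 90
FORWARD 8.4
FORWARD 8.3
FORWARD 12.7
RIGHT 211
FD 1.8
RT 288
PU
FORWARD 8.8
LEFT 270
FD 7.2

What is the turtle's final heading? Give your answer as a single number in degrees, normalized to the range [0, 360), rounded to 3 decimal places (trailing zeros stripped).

Answer: 136

Derivation:
Executing turtle program step by step:
Start: pos=(3,-9), heading=0, pen down
PD: pen down
LT 275: heading 0 -> 275
LT 90: heading 275 -> 5
FD 8.4: (3,-9) -> (11.368,-8.268) [heading=5, draw]
FD 8.3: (11.368,-8.268) -> (19.636,-7.544) [heading=5, draw]
FD 12.7: (19.636,-7.544) -> (32.288,-6.438) [heading=5, draw]
RT 211: heading 5 -> 154
FD 1.8: (32.288,-6.438) -> (30.67,-5.649) [heading=154, draw]
RT 288: heading 154 -> 226
PU: pen up
FD 8.8: (30.67,-5.649) -> (24.557,-11.979) [heading=226, move]
LT 270: heading 226 -> 136
FD 7.2: (24.557,-11.979) -> (19.378,-6.977) [heading=136, move]
Final: pos=(19.378,-6.977), heading=136, 4 segment(s) drawn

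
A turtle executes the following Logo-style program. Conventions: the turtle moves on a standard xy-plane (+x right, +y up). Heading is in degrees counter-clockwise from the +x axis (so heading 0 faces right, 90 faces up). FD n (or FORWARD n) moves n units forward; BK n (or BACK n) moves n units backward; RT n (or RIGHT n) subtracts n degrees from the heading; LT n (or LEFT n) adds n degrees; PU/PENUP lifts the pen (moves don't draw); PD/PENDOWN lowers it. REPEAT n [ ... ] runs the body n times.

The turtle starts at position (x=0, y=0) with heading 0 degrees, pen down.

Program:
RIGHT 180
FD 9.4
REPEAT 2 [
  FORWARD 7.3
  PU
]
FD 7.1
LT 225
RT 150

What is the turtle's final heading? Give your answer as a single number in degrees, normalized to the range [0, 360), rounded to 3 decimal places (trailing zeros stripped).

Answer: 255

Derivation:
Executing turtle program step by step:
Start: pos=(0,0), heading=0, pen down
RT 180: heading 0 -> 180
FD 9.4: (0,0) -> (-9.4,0) [heading=180, draw]
REPEAT 2 [
  -- iteration 1/2 --
  FD 7.3: (-9.4,0) -> (-16.7,0) [heading=180, draw]
  PU: pen up
  -- iteration 2/2 --
  FD 7.3: (-16.7,0) -> (-24,0) [heading=180, move]
  PU: pen up
]
FD 7.1: (-24,0) -> (-31.1,0) [heading=180, move]
LT 225: heading 180 -> 45
RT 150: heading 45 -> 255
Final: pos=(-31.1,0), heading=255, 2 segment(s) drawn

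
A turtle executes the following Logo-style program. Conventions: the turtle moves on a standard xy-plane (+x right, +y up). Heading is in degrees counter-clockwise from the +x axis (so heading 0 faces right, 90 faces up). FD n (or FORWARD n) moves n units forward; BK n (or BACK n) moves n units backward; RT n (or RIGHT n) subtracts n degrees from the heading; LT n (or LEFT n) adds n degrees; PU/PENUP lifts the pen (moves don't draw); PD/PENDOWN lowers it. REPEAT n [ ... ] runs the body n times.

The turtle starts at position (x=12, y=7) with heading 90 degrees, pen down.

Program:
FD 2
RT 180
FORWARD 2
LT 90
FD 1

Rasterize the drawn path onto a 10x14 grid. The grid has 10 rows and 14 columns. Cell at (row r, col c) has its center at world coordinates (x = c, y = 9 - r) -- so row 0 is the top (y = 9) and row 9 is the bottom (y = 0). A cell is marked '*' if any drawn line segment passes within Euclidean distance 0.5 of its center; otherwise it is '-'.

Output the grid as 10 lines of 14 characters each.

Answer: ------------*-
------------*-
------------**
--------------
--------------
--------------
--------------
--------------
--------------
--------------

Derivation:
Segment 0: (12,7) -> (12,9)
Segment 1: (12,9) -> (12,7)
Segment 2: (12,7) -> (13,7)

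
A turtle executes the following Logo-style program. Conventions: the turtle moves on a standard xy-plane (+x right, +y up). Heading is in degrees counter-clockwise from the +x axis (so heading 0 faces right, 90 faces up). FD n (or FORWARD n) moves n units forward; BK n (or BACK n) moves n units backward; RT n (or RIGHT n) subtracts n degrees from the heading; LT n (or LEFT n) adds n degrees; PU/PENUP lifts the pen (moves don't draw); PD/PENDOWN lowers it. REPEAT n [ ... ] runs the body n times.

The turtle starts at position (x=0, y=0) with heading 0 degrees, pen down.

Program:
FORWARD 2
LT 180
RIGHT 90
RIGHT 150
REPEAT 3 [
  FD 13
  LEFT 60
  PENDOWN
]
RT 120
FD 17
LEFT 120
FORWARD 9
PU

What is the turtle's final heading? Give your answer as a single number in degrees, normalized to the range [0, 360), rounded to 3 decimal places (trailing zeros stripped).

Executing turtle program step by step:
Start: pos=(0,0), heading=0, pen down
FD 2: (0,0) -> (2,0) [heading=0, draw]
LT 180: heading 0 -> 180
RT 90: heading 180 -> 90
RT 150: heading 90 -> 300
REPEAT 3 [
  -- iteration 1/3 --
  FD 13: (2,0) -> (8.5,-11.258) [heading=300, draw]
  LT 60: heading 300 -> 0
  PD: pen down
  -- iteration 2/3 --
  FD 13: (8.5,-11.258) -> (21.5,-11.258) [heading=0, draw]
  LT 60: heading 0 -> 60
  PD: pen down
  -- iteration 3/3 --
  FD 13: (21.5,-11.258) -> (28,0) [heading=60, draw]
  LT 60: heading 60 -> 120
  PD: pen down
]
RT 120: heading 120 -> 0
FD 17: (28,0) -> (45,0) [heading=0, draw]
LT 120: heading 0 -> 120
FD 9: (45,0) -> (40.5,7.794) [heading=120, draw]
PU: pen up
Final: pos=(40.5,7.794), heading=120, 6 segment(s) drawn

Answer: 120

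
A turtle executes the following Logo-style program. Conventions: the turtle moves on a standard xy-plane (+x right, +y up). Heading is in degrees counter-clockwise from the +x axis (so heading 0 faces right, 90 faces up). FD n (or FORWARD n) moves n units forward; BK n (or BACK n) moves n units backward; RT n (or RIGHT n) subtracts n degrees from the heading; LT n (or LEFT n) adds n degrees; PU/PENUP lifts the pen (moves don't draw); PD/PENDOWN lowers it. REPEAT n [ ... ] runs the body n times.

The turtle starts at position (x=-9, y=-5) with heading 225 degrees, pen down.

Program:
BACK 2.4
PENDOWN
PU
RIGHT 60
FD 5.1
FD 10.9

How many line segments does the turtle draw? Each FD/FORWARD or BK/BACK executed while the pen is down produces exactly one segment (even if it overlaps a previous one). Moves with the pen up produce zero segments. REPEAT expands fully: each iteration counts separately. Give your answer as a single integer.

Answer: 1

Derivation:
Executing turtle program step by step:
Start: pos=(-9,-5), heading=225, pen down
BK 2.4: (-9,-5) -> (-7.303,-3.303) [heading=225, draw]
PD: pen down
PU: pen up
RT 60: heading 225 -> 165
FD 5.1: (-7.303,-3.303) -> (-12.229,-1.983) [heading=165, move]
FD 10.9: (-12.229,-1.983) -> (-22.758,0.838) [heading=165, move]
Final: pos=(-22.758,0.838), heading=165, 1 segment(s) drawn
Segments drawn: 1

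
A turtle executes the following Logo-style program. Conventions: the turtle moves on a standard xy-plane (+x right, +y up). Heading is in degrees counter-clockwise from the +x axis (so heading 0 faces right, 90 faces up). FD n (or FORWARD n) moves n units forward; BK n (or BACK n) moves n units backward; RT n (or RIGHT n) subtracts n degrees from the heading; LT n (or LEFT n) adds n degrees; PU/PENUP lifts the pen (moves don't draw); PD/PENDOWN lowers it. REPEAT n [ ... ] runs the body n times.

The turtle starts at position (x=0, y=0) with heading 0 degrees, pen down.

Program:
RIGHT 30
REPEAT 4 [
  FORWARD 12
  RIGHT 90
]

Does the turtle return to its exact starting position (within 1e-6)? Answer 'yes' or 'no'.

Executing turtle program step by step:
Start: pos=(0,0), heading=0, pen down
RT 30: heading 0 -> 330
REPEAT 4 [
  -- iteration 1/4 --
  FD 12: (0,0) -> (10.392,-6) [heading=330, draw]
  RT 90: heading 330 -> 240
  -- iteration 2/4 --
  FD 12: (10.392,-6) -> (4.392,-16.392) [heading=240, draw]
  RT 90: heading 240 -> 150
  -- iteration 3/4 --
  FD 12: (4.392,-16.392) -> (-6,-10.392) [heading=150, draw]
  RT 90: heading 150 -> 60
  -- iteration 4/4 --
  FD 12: (-6,-10.392) -> (0,0) [heading=60, draw]
  RT 90: heading 60 -> 330
]
Final: pos=(0,0), heading=330, 4 segment(s) drawn

Start position: (0, 0)
Final position: (0, 0)
Distance = 0; < 1e-6 -> CLOSED

Answer: yes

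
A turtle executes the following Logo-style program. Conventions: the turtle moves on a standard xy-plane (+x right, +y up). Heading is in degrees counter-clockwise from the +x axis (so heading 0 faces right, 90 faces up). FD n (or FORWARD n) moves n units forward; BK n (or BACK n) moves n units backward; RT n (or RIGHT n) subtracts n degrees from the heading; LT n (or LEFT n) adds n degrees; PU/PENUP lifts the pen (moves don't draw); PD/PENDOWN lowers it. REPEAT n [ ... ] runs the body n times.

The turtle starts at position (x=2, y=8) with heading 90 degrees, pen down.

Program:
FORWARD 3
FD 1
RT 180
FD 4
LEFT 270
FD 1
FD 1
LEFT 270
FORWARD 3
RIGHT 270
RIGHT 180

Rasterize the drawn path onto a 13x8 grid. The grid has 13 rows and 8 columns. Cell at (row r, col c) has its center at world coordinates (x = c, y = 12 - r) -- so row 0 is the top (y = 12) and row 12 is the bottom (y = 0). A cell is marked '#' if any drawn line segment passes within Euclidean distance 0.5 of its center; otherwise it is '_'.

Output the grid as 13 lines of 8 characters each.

Answer: __#_____
#_#_____
#_#_____
#_#_____
###_____
________
________
________
________
________
________
________
________

Derivation:
Segment 0: (2,8) -> (2,11)
Segment 1: (2,11) -> (2,12)
Segment 2: (2,12) -> (2,8)
Segment 3: (2,8) -> (1,8)
Segment 4: (1,8) -> (0,8)
Segment 5: (0,8) -> (0,11)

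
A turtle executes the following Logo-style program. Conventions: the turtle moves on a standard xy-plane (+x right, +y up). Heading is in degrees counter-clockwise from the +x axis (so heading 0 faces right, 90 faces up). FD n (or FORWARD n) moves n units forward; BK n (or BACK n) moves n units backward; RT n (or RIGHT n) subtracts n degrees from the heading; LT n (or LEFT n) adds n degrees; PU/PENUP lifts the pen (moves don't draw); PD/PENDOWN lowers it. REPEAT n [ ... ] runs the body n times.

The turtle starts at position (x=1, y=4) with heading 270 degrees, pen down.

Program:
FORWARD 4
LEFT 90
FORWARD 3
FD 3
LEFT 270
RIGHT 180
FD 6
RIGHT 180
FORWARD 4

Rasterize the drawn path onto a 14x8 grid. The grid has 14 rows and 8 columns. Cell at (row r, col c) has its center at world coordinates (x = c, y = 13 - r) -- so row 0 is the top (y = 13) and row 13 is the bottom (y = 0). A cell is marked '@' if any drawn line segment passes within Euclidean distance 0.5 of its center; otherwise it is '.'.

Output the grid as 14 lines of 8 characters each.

Segment 0: (1,4) -> (1,0)
Segment 1: (1,0) -> (4,-0)
Segment 2: (4,-0) -> (7,-0)
Segment 3: (7,-0) -> (7,6)
Segment 4: (7,6) -> (7,2)

Answer: ........
........
........
........
........
........
........
.......@
.......@
.@.....@
.@.....@
.@.....@
.@.....@
.@@@@@@@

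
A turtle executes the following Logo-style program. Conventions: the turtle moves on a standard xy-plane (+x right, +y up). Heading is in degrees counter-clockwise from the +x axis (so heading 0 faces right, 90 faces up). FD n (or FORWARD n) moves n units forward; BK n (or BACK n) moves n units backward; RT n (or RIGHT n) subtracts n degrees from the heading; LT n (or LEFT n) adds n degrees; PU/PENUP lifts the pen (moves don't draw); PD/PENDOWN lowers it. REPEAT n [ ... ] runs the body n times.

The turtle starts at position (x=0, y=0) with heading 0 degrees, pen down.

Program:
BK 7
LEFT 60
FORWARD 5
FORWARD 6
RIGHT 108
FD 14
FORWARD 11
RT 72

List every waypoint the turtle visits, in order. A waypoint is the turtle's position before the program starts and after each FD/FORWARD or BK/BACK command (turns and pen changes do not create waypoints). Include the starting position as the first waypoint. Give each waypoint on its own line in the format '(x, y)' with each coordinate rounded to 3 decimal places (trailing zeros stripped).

Answer: (0, 0)
(-7, 0)
(-4.5, 4.33)
(-1.5, 9.526)
(7.868, -0.878)
(15.228, -9.052)

Derivation:
Executing turtle program step by step:
Start: pos=(0,0), heading=0, pen down
BK 7: (0,0) -> (-7,0) [heading=0, draw]
LT 60: heading 0 -> 60
FD 5: (-7,0) -> (-4.5,4.33) [heading=60, draw]
FD 6: (-4.5,4.33) -> (-1.5,9.526) [heading=60, draw]
RT 108: heading 60 -> 312
FD 14: (-1.5,9.526) -> (7.868,-0.878) [heading=312, draw]
FD 11: (7.868,-0.878) -> (15.228,-9.052) [heading=312, draw]
RT 72: heading 312 -> 240
Final: pos=(15.228,-9.052), heading=240, 5 segment(s) drawn
Waypoints (6 total):
(0, 0)
(-7, 0)
(-4.5, 4.33)
(-1.5, 9.526)
(7.868, -0.878)
(15.228, -9.052)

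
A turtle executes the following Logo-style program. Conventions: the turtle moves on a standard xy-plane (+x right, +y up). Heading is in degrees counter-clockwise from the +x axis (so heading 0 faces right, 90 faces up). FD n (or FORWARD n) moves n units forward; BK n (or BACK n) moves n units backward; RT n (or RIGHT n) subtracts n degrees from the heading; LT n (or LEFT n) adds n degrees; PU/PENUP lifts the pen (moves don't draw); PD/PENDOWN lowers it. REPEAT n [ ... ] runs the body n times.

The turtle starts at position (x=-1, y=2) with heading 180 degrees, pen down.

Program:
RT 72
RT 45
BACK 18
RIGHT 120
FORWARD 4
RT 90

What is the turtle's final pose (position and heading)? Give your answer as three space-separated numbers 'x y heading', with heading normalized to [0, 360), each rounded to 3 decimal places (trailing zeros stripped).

Answer: -6.993 -17.393 213

Derivation:
Executing turtle program step by step:
Start: pos=(-1,2), heading=180, pen down
RT 72: heading 180 -> 108
RT 45: heading 108 -> 63
BK 18: (-1,2) -> (-9.172,-14.038) [heading=63, draw]
RT 120: heading 63 -> 303
FD 4: (-9.172,-14.038) -> (-6.993,-17.393) [heading=303, draw]
RT 90: heading 303 -> 213
Final: pos=(-6.993,-17.393), heading=213, 2 segment(s) drawn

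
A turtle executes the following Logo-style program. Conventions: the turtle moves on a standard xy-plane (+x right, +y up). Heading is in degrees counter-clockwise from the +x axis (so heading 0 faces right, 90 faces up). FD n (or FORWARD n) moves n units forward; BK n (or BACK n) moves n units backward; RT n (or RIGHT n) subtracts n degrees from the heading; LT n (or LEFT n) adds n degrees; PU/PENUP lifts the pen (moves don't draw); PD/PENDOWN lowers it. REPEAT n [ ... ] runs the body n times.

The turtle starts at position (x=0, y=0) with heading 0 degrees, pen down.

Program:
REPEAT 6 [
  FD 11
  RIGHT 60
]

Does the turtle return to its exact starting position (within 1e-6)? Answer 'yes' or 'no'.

Answer: yes

Derivation:
Executing turtle program step by step:
Start: pos=(0,0), heading=0, pen down
REPEAT 6 [
  -- iteration 1/6 --
  FD 11: (0,0) -> (11,0) [heading=0, draw]
  RT 60: heading 0 -> 300
  -- iteration 2/6 --
  FD 11: (11,0) -> (16.5,-9.526) [heading=300, draw]
  RT 60: heading 300 -> 240
  -- iteration 3/6 --
  FD 11: (16.5,-9.526) -> (11,-19.053) [heading=240, draw]
  RT 60: heading 240 -> 180
  -- iteration 4/6 --
  FD 11: (11,-19.053) -> (0,-19.053) [heading=180, draw]
  RT 60: heading 180 -> 120
  -- iteration 5/6 --
  FD 11: (0,-19.053) -> (-5.5,-9.526) [heading=120, draw]
  RT 60: heading 120 -> 60
  -- iteration 6/6 --
  FD 11: (-5.5,-9.526) -> (0,0) [heading=60, draw]
  RT 60: heading 60 -> 0
]
Final: pos=(0,0), heading=0, 6 segment(s) drawn

Start position: (0, 0)
Final position: (0, 0)
Distance = 0; < 1e-6 -> CLOSED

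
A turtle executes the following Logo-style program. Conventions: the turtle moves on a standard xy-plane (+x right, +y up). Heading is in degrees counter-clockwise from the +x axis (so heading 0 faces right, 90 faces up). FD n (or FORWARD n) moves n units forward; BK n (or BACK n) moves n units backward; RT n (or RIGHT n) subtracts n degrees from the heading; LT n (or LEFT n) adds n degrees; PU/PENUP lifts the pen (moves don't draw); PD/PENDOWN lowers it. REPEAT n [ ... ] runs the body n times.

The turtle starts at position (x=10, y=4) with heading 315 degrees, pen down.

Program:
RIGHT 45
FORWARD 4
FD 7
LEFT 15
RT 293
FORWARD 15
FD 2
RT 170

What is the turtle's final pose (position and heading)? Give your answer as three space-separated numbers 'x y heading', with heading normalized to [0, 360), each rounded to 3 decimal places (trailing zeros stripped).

Executing turtle program step by step:
Start: pos=(10,4), heading=315, pen down
RT 45: heading 315 -> 270
FD 4: (10,4) -> (10,0) [heading=270, draw]
FD 7: (10,0) -> (10,-7) [heading=270, draw]
LT 15: heading 270 -> 285
RT 293: heading 285 -> 352
FD 15: (10,-7) -> (24.854,-9.088) [heading=352, draw]
FD 2: (24.854,-9.088) -> (26.835,-9.366) [heading=352, draw]
RT 170: heading 352 -> 182
Final: pos=(26.835,-9.366), heading=182, 4 segment(s) drawn

Answer: 26.835 -9.366 182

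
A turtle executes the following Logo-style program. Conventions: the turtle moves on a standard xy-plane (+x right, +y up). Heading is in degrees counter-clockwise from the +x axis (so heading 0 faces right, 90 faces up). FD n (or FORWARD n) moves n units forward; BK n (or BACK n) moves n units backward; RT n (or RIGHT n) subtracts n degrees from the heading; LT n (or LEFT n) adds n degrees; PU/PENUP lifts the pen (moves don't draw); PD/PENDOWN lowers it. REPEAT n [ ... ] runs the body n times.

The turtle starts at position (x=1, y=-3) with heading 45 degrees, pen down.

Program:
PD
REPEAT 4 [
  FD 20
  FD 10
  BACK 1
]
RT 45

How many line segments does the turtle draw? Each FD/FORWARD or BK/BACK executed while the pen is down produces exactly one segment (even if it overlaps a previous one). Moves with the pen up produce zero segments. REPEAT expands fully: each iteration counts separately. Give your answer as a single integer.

Executing turtle program step by step:
Start: pos=(1,-3), heading=45, pen down
PD: pen down
REPEAT 4 [
  -- iteration 1/4 --
  FD 20: (1,-3) -> (15.142,11.142) [heading=45, draw]
  FD 10: (15.142,11.142) -> (22.213,18.213) [heading=45, draw]
  BK 1: (22.213,18.213) -> (21.506,17.506) [heading=45, draw]
  -- iteration 2/4 --
  FD 20: (21.506,17.506) -> (35.648,31.648) [heading=45, draw]
  FD 10: (35.648,31.648) -> (42.719,38.719) [heading=45, draw]
  BK 1: (42.719,38.719) -> (42.012,38.012) [heading=45, draw]
  -- iteration 3/4 --
  FD 20: (42.012,38.012) -> (56.154,52.154) [heading=45, draw]
  FD 10: (56.154,52.154) -> (63.225,59.225) [heading=45, draw]
  BK 1: (63.225,59.225) -> (62.518,58.518) [heading=45, draw]
  -- iteration 4/4 --
  FD 20: (62.518,58.518) -> (76.66,72.66) [heading=45, draw]
  FD 10: (76.66,72.66) -> (83.731,79.731) [heading=45, draw]
  BK 1: (83.731,79.731) -> (83.024,79.024) [heading=45, draw]
]
RT 45: heading 45 -> 0
Final: pos=(83.024,79.024), heading=0, 12 segment(s) drawn
Segments drawn: 12

Answer: 12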